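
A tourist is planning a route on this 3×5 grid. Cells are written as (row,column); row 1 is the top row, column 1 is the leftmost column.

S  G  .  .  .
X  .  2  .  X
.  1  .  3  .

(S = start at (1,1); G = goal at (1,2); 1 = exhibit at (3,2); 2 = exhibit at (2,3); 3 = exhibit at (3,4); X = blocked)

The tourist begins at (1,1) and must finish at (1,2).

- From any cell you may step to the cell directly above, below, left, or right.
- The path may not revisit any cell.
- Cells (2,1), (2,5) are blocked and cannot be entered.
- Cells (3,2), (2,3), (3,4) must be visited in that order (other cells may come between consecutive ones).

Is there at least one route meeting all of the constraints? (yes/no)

no

Every way from (1,1) to (3,2) runs through (1,2) — but (1,2) is where the route must end, so it would be entered once on the way to (3,2) and again at the finish.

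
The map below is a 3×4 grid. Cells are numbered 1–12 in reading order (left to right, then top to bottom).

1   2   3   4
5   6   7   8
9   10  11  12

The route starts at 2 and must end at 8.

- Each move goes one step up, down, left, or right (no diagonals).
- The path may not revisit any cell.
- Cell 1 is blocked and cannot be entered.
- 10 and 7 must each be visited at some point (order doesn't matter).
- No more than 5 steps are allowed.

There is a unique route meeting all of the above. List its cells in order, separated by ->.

The 5-move cap with required stops at 10, 7 leaves no slack for detours.
Route from 2: 2× down (reaching 10), right to 11, up to 7, right to 8 — 5 moves in all.
Check: all required cells visited; 5 ≤ 5 moves.

2 -> 6 -> 10 -> 11 -> 7 -> 8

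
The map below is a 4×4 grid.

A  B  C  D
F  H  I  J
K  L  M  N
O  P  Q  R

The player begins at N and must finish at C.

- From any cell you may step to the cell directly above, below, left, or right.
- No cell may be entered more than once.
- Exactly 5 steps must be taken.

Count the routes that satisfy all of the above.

Need simple routes of exactly 5 moves from N to C (Manhattan distance 3, so 1 moves are spent on a detour and 1 undoing it).
Enumerating: N J I H B C | N R Q M I C | N M I H B C | N M I J D C | N M L H B C | N M L H I C.
That gives 6 routes.

6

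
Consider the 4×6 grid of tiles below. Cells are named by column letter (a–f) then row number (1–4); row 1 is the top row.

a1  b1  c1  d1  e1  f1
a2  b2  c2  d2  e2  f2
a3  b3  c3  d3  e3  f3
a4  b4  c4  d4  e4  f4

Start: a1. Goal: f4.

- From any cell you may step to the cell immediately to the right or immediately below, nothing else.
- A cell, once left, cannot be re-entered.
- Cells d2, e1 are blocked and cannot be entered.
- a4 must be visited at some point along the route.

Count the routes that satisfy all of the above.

A right/down-only route from a1 to f4 makes exactly 3 down-moves and 5 right-moves in some order.
With no other constraints that would be C(8,3) = 56 routes.
Split at a4 and multiply the segment counts (each segment already excludes blocked cells): a1→a4: 1; a4→f4: 1; product = 1.
That gives 1 route.

1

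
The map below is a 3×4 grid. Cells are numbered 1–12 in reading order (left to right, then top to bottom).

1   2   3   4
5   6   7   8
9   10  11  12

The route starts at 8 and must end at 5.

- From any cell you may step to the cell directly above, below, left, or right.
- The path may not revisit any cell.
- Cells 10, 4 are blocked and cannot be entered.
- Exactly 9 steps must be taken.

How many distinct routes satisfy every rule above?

0

Need simple routes of exactly 9 moves from 8 to 5 (Manhattan distance 3, so 3 moves are spent on a detour and 3 undoing it).
No route satisfies every constraint, so the count is 0.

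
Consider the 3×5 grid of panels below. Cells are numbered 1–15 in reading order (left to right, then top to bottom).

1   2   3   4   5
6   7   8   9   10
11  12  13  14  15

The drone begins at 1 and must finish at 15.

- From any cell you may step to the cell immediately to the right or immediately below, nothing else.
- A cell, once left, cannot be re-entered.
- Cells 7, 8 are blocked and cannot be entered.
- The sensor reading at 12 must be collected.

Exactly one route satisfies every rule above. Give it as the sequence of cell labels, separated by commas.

Moves only go right or down, so the column and row indices never decrease.
Route from 1: 2× down (reaching 11), 4× right (reaching 15) — 6 moves in all.
Check: all required cells visited.

1, 6, 11, 12, 13, 14, 15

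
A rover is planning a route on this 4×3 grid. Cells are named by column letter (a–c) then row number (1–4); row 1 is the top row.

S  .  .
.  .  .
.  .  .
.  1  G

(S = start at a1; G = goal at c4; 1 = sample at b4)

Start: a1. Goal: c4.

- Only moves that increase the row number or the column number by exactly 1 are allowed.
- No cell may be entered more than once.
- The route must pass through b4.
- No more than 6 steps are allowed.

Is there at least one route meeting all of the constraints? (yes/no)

One route that works: a1 → a2 → a3 → a4 → b4 → c4.

yes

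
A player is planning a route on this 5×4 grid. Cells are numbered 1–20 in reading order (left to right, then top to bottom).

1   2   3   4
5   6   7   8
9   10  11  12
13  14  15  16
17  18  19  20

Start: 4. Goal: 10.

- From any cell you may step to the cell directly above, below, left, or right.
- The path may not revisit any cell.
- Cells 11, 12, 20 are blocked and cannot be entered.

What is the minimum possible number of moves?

The Manhattan distance from 4 to 10 is |1−3| + |4−2| = 4, so at least 4 moves are needed.
A route of 4 moves achieves this: 4 → 8 → 7 → 6 → 10.
Since 4 matches the lower bound, it is optimal.

4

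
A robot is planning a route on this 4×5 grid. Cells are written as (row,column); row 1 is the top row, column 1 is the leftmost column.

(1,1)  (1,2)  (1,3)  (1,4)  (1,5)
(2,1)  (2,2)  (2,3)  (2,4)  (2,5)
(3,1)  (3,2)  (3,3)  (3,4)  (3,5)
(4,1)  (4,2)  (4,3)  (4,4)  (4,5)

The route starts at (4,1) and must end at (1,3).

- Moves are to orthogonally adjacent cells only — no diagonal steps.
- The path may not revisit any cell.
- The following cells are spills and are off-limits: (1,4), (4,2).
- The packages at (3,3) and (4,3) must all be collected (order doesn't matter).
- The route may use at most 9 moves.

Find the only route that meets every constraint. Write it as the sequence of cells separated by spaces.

(4,1) (3,1) (3,2) (3,3) (4,3) (4,4) (3,4) (2,4) (2,3) (1,3)

Any route must reach (3,3) and (4,3) and still end at (1,3) within 9 moves, so the order of the required stops is forced.
Route from (4,1): up 1 to (3,1), right 2 to (3,3), down 1 to (4,3), right 1 to (4,4), up 2 to (2,4), left 1 to (2,3), up 1 to (1,3) — 9 moves in all.
Check: all required cells visited; 9 ≤ 9 moves.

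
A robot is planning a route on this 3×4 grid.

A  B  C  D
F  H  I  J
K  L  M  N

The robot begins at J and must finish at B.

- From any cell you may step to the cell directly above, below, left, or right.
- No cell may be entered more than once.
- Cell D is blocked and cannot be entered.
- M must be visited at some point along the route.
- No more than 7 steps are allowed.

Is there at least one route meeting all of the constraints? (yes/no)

yes

One route that works: J → N → M → I → C → B.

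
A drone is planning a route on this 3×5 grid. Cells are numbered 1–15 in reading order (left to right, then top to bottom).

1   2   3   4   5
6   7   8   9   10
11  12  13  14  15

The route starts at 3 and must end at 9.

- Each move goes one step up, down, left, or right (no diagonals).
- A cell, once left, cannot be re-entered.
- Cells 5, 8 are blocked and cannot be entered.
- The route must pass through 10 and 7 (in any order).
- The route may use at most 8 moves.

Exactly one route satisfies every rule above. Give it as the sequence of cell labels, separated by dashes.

Any route must reach 10 and 7 and still end at 9 within 8 moves, so the order of the required stops is forced.
Route from 3: left to 2, 2× down (reaching 12), 3× right (reaching 15), up to 10, left to 9 — 8 moves in all.
Check: all required cells visited; 8 ≤ 8 moves.

3 - 2 - 7 - 12 - 13 - 14 - 15 - 10 - 9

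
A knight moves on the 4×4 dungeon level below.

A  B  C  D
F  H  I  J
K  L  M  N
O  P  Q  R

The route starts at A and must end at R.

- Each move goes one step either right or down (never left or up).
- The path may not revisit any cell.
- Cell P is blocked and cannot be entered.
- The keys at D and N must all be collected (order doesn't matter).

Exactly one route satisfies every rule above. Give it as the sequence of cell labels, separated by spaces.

Moves only go right or down, so the column and row indices never decrease.
Route from A: 3× right (reaching D), 3× down (reaching R) — 6 moves in all.
Check: all required cells visited.

A B C D J N R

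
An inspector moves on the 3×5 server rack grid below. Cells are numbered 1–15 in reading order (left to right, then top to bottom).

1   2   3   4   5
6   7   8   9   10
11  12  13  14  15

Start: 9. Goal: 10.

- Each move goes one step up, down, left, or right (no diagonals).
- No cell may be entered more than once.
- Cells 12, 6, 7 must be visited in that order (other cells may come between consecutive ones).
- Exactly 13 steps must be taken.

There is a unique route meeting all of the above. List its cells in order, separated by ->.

9 -> 14 -> 13 -> 12 -> 11 -> 6 -> 1 -> 2 -> 7 -> 8 -> 3 -> 4 -> 5 -> 10

The waypoints must appear in the order 12, 6, 7, with no cell reused.
Route from 9: down 1 to 14, left 3 to 11, up 2 to 1, right 1 to 2, down 1 to 7, right 1 to 8, up 1 to 3, right 2 to 5, down 1 to 10 — 13 moves in all.
Check: order respected (12 at step 3, 6 at step 5, 7 at step 8); 13 moves as required.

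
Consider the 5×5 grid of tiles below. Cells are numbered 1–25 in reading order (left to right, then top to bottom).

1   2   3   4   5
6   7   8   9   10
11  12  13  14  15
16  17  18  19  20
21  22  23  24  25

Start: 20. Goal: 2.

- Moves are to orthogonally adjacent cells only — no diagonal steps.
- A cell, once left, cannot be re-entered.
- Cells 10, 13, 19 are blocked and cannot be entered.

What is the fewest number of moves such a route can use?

6

The Manhattan distance from 20 to 2 is |4−1| + |5−2| = 6, so at least 6 moves are needed.
A route of 6 moves achieves this: 20 → 15 → 14 → 9 → 4 → 3 → 2.
Since 6 matches the lower bound, it is optimal.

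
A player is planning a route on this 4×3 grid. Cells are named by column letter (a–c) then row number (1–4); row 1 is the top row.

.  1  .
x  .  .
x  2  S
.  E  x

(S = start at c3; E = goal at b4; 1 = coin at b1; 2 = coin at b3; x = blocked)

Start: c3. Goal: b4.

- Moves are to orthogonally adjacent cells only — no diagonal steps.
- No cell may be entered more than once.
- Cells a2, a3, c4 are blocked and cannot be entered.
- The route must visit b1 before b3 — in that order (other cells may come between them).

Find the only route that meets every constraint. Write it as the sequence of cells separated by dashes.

The waypoints must appear in the order b1, b3, with no cell reused.
Route from c3: up 2 to c1, left 1 to b1, down 3 to b4 — 6 moves in all.
Check: order respected (1 at step 3, 2 at step 5).

c3 - c2 - c1 - b1 - b2 - b3 - b4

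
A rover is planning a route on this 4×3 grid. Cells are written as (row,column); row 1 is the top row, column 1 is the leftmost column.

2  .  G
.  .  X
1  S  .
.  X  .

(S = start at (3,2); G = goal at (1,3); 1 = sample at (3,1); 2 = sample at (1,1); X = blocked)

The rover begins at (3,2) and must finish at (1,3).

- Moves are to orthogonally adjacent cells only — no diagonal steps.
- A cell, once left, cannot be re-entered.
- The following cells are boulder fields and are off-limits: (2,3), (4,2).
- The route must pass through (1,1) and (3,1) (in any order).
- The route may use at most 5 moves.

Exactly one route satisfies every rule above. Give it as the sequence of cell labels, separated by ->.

The budget equals the shortest possible length, so every move has to be on a shortest route through the required cells.
Route from (3,2): left to (3,1), 2× up (reaching (1,1)), 2× right (reaching (1,3)) — 5 moves in all.
Check: all required cells visited; 5 ≤ 5 moves.

(3,2) -> (3,1) -> (2,1) -> (1,1) -> (1,2) -> (1,3)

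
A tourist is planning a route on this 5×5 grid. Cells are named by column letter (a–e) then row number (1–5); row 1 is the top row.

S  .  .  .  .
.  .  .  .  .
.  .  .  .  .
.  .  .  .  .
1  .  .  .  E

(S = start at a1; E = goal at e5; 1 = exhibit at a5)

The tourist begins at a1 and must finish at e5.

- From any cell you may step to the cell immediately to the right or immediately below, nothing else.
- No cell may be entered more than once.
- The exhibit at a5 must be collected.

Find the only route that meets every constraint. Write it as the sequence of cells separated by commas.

Moves only go right or down, so the column and row indices never decrease.
Route from a1: 4× down (reaching a5), 4× right (reaching e5) — 8 moves in all.
Check: all required cells visited.

a1, a2, a3, a4, a5, b5, c5, d5, e5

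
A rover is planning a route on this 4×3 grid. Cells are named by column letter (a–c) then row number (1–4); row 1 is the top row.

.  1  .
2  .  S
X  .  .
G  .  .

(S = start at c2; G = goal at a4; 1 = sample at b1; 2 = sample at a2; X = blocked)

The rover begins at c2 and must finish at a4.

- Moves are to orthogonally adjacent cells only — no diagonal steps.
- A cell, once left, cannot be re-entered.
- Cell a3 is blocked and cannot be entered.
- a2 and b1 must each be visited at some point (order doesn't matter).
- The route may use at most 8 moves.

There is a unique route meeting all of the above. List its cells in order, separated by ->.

Any route must reach a2 and b1 and still end at a4 within 8 moves, so the order of the required stops is forced.
Route from c2: up to c1, 2× left (reaching a1), down to a2, right to b2, 2× down (reaching b4), left to a4 — 8 moves in all.
Check: all required cells visited; 8 ≤ 8 moves.

c2 -> c1 -> b1 -> a1 -> a2 -> b2 -> b3 -> b4 -> a4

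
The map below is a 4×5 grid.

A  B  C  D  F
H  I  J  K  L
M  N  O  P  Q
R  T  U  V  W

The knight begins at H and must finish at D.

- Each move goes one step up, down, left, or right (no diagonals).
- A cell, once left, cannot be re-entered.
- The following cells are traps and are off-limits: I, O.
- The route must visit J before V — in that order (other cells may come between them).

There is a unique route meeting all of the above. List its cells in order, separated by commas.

The waypoints must appear in the order J, V, with no cell reused.
Route from H: up to A, 2× right (reaching C), down to J, right to K, 2× down (reaching V), right to W, 3× up (reaching F), left to D — 12 moves in all.
Check: order respected (J at step 4, V at step 7).

H, A, B, C, J, K, P, V, W, Q, L, F, D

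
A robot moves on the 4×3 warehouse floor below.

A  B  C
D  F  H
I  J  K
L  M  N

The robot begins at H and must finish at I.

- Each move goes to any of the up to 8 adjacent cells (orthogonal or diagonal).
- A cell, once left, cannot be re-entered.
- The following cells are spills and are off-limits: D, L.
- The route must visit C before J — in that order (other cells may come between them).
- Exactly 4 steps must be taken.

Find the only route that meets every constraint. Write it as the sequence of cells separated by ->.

The waypoints must appear in the order C, J, with no cell reused.
Route from H: up 1 to C, down-left 1 to F, down 1 to J, left 1 to I — 4 moves in all.
Check: order respected (C at step 1, J at step 3); 4 moves as required.

H -> C -> F -> J -> I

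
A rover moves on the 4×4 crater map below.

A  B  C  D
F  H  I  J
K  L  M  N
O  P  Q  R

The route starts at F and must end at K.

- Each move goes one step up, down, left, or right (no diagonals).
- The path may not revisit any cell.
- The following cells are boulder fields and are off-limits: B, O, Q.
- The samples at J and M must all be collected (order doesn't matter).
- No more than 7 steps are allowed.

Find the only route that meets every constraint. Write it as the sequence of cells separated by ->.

The 7-move cap with required stops at J, M leaves no slack for detours.
Route from F: right 3 to J, down 1 to N, left 3 to K — 7 moves in all.
Check: all required cells visited; 7 ≤ 7 moves.

F -> H -> I -> J -> N -> M -> L -> K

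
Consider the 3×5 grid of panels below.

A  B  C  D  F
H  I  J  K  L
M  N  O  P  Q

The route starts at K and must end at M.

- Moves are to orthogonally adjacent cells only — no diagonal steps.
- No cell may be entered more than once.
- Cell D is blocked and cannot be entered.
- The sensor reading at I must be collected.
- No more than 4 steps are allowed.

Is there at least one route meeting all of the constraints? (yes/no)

One route that works: K → J → I → N → M.

yes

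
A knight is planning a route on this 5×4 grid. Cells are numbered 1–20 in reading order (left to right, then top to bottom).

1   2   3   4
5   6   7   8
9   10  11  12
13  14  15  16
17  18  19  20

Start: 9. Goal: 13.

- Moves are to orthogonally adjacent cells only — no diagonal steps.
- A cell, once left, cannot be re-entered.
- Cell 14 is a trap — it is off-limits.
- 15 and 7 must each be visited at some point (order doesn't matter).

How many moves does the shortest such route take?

9

Any route passes through 15 and 7 in some order between 9 and 13. Summing Manhattan distances along each leg and taking the cheapest ordering (9 → 7 → 15 → 13) gives a lower bound of 3 + 2 + 2 = 7 moves.
That bound ignores the blocked cells. Measuring each leg by the fewest moves that actually steer around them (9→15: 3; 15→7: 2; 7→13: 4) raises the lower bound to 9.
A route of 9 moves exists: 9 → 5 → 6 → 7 → 11 → 15 → 19 → 18 → 17 → 13.
Since 9 matches that lower bound, it is optimal.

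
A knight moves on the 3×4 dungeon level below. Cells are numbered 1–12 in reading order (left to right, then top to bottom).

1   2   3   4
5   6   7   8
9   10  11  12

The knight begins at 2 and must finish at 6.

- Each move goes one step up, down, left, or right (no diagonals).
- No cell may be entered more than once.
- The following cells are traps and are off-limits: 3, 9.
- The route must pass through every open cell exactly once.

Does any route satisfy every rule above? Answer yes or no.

Cell 4 has only one open neighbour but is neither the start nor the goal, so a Hamiltonian route would have to both enter and leave it through the same neighbour — impossible without revisiting.

no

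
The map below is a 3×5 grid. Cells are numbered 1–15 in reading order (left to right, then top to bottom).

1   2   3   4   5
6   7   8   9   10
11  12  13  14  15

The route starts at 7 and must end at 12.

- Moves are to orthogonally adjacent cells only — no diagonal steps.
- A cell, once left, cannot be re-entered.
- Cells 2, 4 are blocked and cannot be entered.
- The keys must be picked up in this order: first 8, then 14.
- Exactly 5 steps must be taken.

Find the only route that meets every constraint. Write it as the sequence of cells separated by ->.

7 -> 8 -> 9 -> 14 -> 13 -> 12

The waypoints must appear in the order 8, 14, with no cell reused.
Route from 7: 2× right (reaching 9), down to 14, 2× left (reaching 12) — 5 moves in all.
Check: order respected (8 at step 1, 14 at step 3); 5 moves as required.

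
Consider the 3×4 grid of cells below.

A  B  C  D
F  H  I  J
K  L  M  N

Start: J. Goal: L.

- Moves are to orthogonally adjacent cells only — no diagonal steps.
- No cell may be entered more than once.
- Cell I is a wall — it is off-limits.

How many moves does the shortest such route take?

3

The Manhattan distance from J to L is |2−3| + |4−2| = 3, so at least 3 moves are needed.
A route of 3 moves achieves this: J → N → M → L.
Since 3 matches the lower bound, it is optimal.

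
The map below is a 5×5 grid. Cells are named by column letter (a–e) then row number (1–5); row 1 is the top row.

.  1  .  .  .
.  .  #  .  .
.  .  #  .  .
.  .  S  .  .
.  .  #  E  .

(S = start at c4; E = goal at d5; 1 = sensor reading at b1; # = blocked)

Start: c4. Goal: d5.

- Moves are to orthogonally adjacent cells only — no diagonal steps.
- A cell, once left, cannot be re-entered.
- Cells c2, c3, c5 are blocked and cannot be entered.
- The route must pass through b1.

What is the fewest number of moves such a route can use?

Any route passes through b1 somewhere between c4 and d5. Summing Manhattan distances along the two legs (c4 → b1 → d5) gives a lower bound of 4 + 6 = 10 moves.
A route of 10 moves achieves this: c4 → b4 → b3 → b2 → b1 → c1 → d1 → d2 → d3 → d4 → d5.
Since 10 matches the lower bound, it is optimal.

10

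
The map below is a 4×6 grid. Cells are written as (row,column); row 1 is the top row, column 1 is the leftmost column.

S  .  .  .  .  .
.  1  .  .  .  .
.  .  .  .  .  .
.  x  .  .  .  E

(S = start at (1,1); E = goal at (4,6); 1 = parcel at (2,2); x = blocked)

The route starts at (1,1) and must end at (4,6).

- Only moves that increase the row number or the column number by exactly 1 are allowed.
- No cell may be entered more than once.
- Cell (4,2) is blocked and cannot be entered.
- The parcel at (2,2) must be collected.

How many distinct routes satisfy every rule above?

A right/down-only route from (1,1) to (4,6) makes exactly 3 down-moves and 5 right-moves in some order.
With no other constraints that would be C(8,3) = 56 routes.
Split at (2,2) and multiply the segment counts (each segment already excludes blocked cells): (1,1)→(2,2): 2; (2,2)→(4,6): 14; product = 28.
That gives 28 routes.

28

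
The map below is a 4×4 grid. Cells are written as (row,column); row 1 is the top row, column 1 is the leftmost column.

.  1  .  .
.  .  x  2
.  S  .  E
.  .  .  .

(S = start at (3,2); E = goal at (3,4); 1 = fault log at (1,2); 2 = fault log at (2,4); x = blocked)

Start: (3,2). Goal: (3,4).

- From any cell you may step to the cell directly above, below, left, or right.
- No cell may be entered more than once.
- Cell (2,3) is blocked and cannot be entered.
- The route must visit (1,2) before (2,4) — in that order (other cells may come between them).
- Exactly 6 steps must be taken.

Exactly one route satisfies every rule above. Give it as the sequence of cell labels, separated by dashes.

The waypoints must appear in the order (1,2), (2,4), with no cell reused.
Route from (3,2): up 2 to (1,2), right 2 to (1,4), down 2 to (3,4) — 6 moves in all.
Check: order respected (1 at step 2, 2 at step 5); 6 moves as required.

(3,2) - (2,2) - (1,2) - (1,3) - (1,4) - (2,4) - (3,4)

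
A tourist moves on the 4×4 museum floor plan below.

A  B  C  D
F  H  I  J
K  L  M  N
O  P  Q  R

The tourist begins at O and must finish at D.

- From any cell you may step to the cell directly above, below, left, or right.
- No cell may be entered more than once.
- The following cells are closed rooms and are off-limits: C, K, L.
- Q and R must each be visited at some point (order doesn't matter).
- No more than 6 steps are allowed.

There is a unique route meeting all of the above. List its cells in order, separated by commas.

O, P, Q, R, N, J, D

The 6-move cap with required stops at Q, R leaves no slack for detours.
Route from O: right 3 to R, up 3 to D — 6 moves in all.
Check: all required cells visited; 6 ≤ 6 moves.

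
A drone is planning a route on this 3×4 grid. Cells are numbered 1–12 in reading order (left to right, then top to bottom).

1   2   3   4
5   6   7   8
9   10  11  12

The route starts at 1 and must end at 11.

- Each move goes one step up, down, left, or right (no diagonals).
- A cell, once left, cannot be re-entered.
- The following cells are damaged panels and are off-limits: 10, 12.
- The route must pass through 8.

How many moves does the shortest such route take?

6

Any route passes through 8 somewhere between 1 and 11. Summing Manhattan distances along the two legs (1 → 8 → 11) gives a lower bound of 4 + 2 = 6 moves.
A route of 6 moves achieves this: 1 → 2 → 3 → 4 → 8 → 7 → 11.
Since 6 matches the lower bound, it is optimal.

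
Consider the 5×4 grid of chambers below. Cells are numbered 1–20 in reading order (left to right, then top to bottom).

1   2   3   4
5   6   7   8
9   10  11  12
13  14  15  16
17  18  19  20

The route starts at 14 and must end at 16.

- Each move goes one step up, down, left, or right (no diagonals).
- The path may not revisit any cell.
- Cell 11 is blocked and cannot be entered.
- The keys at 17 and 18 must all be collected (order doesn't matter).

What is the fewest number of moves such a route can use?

6

Any route passes through 17 and 18 in some order between 14 and 16. Summing Manhattan distances along each leg and taking the cheapest ordering (14 → 17 → 18 → 16) gives a lower bound of 2 + 1 + 3 = 6 moves.
A route of 6 moves achieves this: 14 → 13 → 17 → 18 → 19 → 15 → 16.
Since 6 matches the lower bound, it is optimal.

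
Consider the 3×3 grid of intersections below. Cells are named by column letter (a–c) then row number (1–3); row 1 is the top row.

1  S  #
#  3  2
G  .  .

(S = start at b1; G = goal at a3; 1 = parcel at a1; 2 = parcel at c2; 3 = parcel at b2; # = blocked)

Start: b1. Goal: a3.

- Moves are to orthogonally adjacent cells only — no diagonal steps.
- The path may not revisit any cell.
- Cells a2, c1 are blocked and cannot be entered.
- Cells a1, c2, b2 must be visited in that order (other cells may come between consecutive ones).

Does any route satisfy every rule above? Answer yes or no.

no

a1 must be visited but has only one open neighbour (b1), and it is neither the start nor the goal — the route would have to enter and leave through b1, re-entering it.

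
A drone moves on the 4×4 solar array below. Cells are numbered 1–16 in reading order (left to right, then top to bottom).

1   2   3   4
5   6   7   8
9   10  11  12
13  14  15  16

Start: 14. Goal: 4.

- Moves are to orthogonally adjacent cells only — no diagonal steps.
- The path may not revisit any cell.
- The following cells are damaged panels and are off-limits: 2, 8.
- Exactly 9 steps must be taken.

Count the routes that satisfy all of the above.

Need simple routes of exactly 9 moves from 14 to 4 (Manhattan distance 5, so 2 moves are spent on a detour and 2 undoing it).
Enumerating: 14 13 9 5 6 10 11 7 3 4 | 14 15 11 10 9 5 6 7 3 4 | 14 15 16 12 11 10 6 7 3 4.
That gives 3 routes.

3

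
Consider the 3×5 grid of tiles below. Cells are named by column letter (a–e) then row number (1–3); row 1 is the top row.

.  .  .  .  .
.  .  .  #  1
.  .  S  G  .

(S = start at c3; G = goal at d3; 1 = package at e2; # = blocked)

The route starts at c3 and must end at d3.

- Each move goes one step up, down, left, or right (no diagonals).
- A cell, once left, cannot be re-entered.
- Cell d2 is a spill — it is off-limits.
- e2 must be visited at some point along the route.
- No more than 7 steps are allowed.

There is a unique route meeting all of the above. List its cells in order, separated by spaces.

c3 c2 c1 d1 e1 e2 e3 d3

The 7-move cap with required stops at e2 leaves no slack for detours.
Route from c3: up 2 to c1, right 2 to e1, down 2 to e3, left 1 to d3 — 7 moves in all.
Check: all required cells visited; 7 ≤ 7 moves.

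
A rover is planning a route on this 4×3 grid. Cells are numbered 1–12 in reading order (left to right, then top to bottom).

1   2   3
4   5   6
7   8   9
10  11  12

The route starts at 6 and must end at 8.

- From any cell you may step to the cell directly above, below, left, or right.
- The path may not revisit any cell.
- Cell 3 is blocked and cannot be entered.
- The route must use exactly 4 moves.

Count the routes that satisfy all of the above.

2

Need simple routes of exactly 4 moves from 6 to 8 (Manhattan distance 2, so 1 moves are spent on a detour and 1 undoing it).
Enumerating: 6 9 12 11 8 | 6 5 4 7 8.
That gives 2 routes.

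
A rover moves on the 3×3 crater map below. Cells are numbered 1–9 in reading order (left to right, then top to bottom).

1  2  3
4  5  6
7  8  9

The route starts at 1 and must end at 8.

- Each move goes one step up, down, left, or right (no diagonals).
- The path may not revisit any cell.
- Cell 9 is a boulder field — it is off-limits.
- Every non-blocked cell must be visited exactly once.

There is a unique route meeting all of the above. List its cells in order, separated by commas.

1, 2, 3, 6, 5, 4, 7, 8

Need to visit all 8 open cells exactly once, starting at 1 and ending at 8.
Route from 1: 2× right (reaching 3), down to 6, 2× left (reaching 4), down to 7, right to 8 — 7 moves in all.
Check: all 8 open cells covered.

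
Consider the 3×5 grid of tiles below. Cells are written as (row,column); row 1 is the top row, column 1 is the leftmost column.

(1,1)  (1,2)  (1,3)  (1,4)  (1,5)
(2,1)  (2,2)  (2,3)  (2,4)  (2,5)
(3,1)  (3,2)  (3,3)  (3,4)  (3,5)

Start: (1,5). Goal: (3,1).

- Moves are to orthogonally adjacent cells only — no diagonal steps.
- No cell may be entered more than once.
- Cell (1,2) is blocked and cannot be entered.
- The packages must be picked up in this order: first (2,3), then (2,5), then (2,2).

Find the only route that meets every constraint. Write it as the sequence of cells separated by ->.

The waypoints must appear in the order (2,3), (2,5), (2,2), with no cell reused.
Route from (1,5): left 2 to (1,3), down 1 to (2,3), right 2 to (2,5), down 1 to (3,5), left 3 to (3,2), up 1 to (2,2), left 1 to (2,1), down 1 to (3,1) — 12 moves in all.
Check: order respected ((2,3) at step 3, (2,5) at step 5, (2,2) at step 10).

(1,5) -> (1,4) -> (1,3) -> (2,3) -> (2,4) -> (2,5) -> (3,5) -> (3,4) -> (3,3) -> (3,2) -> (2,2) -> (2,1) -> (3,1)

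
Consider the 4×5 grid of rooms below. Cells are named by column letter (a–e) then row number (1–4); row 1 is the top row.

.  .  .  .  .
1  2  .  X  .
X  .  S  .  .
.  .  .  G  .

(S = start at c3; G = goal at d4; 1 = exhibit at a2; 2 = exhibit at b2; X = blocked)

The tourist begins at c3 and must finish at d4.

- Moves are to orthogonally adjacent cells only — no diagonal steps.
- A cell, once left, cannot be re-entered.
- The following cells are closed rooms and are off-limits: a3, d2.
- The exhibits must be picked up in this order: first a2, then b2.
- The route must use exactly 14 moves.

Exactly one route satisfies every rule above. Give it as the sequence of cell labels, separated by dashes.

The waypoints must appear in the order a2, b2, with no cell reused.
Route from c3: right 2 to e3, up 2 to e1, left 4 to a1, down 1 to a2, right 1 to b2, down 2 to b4, right 2 to d4 — 14 moves in all.
Check: order respected (1 at step 9, 2 at step 10); 14 moves as required.

c3 - d3 - e3 - e2 - e1 - d1 - c1 - b1 - a1 - a2 - b2 - b3 - b4 - c4 - d4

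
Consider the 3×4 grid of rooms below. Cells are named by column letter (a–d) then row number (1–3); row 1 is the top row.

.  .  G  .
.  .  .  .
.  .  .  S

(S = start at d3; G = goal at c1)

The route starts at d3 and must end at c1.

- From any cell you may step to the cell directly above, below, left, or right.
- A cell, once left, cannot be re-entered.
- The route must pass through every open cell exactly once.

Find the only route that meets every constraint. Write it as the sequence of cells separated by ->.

Need to visit all 12 open cells exactly once, starting at d3 and ending at c1.
Cell a1 has only two open neighbours (a2 and b1), so the path must pass straight through it: one of those is the cell it's entered from and the other is where it exits.
Route from d3: 3× left (reaching a3), 2× up (reaching a1), right to b1, down to b2, 2× right (reaching d2), up to d1, left to c1 — 11 moves in all.
Check: all 12 open cells covered.

d3 -> c3 -> b3 -> a3 -> a2 -> a1 -> b1 -> b2 -> c2 -> d2 -> d1 -> c1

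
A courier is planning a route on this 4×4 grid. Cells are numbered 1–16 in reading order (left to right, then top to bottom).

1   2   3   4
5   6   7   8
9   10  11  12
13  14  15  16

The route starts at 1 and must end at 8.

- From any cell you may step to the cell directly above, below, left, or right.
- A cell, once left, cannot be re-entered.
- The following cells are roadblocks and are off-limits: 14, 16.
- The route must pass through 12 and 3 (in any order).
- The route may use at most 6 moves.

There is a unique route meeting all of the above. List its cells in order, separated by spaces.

The 6-move cap with required stops at 12, 3 leaves no slack for detours.
Route from 1: 2× right (reaching 3), 2× down (reaching 11), right to 12, up to 8 — 6 moves in all.
Check: all required cells visited; 6 ≤ 6 moves.

1 2 3 7 11 12 8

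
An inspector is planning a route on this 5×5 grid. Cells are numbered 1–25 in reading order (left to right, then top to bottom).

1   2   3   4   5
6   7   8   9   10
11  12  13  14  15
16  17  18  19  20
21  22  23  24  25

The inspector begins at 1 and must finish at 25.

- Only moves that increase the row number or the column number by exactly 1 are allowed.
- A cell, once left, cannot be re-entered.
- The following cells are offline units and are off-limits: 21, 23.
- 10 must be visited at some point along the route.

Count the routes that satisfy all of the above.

5

A right/down-only route from 1 to 25 makes exactly 4 down-moves and 4 right-moves in some order.
With no other constraints that would be C(8,4) = 70 routes.
Split at 10 and multiply the segment counts (each segment already excludes blocked cells): 1→10: 5; 10→25: 1; product = 5.
That gives 5 routes.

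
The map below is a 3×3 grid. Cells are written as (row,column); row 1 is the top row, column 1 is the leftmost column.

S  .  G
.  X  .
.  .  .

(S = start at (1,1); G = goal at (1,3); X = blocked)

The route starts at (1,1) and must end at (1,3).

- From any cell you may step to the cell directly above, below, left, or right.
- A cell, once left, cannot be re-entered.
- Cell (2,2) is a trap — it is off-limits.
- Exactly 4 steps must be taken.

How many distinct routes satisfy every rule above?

0

Need simple routes of exactly 4 moves from (1,1) to (1,3) (Manhattan distance 2, so 1 moves are spent on a detour and 1 undoing it).
No route satisfies every constraint, so the count is 0.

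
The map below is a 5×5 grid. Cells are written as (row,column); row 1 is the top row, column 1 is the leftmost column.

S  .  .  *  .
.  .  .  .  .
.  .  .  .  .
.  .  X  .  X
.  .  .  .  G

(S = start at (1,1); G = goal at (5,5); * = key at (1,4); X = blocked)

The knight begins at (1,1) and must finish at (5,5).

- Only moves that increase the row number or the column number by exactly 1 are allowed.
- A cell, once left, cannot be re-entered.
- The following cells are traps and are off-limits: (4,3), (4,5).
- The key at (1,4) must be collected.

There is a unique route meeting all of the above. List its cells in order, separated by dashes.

(1,1) - (1,2) - (1,3) - (1,4) - (2,4) - (3,4) - (4,4) - (5,4) - (5,5)

Moves only go right or down, so the column and row indices never decrease.
Route from (1,1): right 3 to (1,4), down 4 to (5,4), right 1 to (5,5) — 8 moves in all.
Check: all required cells visited.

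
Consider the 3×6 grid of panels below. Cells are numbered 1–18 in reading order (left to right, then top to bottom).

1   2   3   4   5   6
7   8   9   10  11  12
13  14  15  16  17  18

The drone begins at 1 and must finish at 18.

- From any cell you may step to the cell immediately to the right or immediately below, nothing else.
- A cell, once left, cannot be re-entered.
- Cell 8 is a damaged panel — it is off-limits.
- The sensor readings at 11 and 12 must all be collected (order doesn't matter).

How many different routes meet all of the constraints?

3

A right/down-only route from 1 to 18 makes exactly 2 down-moves and 5 right-moves in some order.
With no other constraints that would be C(7,2) = 21 routes.
A monotone route can only reach the required cells in the order 11, 12, so split there and multiply the segment counts (each segment already excludes blocked cells): 1→11: 3; 11→12: 1; 12→18: 1; product = 3.
That gives 3 routes.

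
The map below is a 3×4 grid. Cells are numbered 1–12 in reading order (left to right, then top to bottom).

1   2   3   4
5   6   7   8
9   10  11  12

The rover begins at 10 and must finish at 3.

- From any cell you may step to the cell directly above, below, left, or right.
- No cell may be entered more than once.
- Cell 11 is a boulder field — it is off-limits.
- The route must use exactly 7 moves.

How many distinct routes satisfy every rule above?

Need simple routes of exactly 7 moves from 10 to 3 (Manhattan distance 3, so 2 moves are spent on a detour and 2 undoing it).
Enumerating: 10 9 5 1 2 6 7 3 | 10 9 5 6 7 8 4 3.
That gives 2 routes.

2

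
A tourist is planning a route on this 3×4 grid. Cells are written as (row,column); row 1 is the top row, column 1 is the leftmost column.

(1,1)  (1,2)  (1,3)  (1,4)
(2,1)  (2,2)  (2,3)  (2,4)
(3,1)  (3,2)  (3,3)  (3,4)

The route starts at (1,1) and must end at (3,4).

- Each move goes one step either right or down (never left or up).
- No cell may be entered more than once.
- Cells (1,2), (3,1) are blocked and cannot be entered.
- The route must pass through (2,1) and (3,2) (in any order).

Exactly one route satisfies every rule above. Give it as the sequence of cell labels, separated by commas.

(1,1), (2,1), (2,2), (3,2), (3,3), (3,4)

Moves only go right or down, so the column and row indices never decrease.
Route from (1,1): down to (2,1), right to (2,2), down to (3,2), 2× right (reaching (3,4)) — 5 moves in all.
Check: all required cells visited.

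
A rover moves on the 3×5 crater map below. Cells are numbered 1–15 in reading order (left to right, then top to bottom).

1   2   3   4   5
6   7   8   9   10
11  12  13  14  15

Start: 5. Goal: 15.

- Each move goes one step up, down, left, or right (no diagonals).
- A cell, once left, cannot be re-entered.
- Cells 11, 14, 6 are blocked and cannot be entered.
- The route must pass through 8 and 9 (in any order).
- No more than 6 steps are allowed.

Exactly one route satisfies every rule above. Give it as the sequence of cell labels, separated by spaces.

5 4 3 8 9 10 15

The 6-move cap with required stops at 8, 9 leaves no slack for detours.
Route from 5: left 2 to 3, down 1 to 8, right 2 to 10, down 1 to 15 — 6 moves in all.
Check: all required cells visited; 6 ≤ 6 moves.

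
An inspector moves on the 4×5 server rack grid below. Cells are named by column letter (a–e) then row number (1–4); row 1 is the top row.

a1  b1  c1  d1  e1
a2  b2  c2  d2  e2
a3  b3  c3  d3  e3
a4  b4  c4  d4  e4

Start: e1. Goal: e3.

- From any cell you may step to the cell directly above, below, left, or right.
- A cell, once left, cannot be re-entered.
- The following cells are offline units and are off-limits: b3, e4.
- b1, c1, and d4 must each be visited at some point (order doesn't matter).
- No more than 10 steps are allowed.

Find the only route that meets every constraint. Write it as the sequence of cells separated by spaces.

e1 d1 c1 b1 b2 c2 c3 c4 d4 d3 e3

The 10-move cap with required stops at b1, c1, d4 leaves no slack for detours.
Route from e1: left 3 to b1, down 1 to b2, right 1 to c2, down 2 to c4, right 1 to d4, up 1 to d3, right 1 to e3 — 10 moves in all.
Check: all required cells visited; 10 ≤ 10 moves.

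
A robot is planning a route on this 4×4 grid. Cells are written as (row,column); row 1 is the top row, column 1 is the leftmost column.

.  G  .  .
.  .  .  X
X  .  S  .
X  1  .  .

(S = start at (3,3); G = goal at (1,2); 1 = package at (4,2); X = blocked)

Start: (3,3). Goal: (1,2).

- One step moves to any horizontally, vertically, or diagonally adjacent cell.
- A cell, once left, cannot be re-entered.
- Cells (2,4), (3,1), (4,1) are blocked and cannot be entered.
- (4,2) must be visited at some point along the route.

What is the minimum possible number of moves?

4

Any route passes through (4,2) somewhere between (3,3) and (1,2). Summing Chebyshev distances along the two legs ((3,3) → (4,2) → (1,2)) gives a lower bound of 1 + 3 = 4 moves.
A route of 4 moves achieves this: (3,3) → (4,2) → (3,2) → (2,1) → (1,2).
Since 4 matches the lower bound, it is optimal.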